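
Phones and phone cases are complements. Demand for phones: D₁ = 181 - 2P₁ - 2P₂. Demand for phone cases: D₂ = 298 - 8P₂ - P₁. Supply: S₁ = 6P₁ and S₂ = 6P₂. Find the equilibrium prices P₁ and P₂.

Market 1: 181 - 2P₁ - 2P₂ = 6P₁ → 8P₁ + 2P₂ = 181.
Market 2: 14P₂ + P₁ = 298.
Eliminating P₂: 14×(1) − 2×(2) gives 110P₁ = 1938, so P₁ = 969/55.
Back-substitute into (2): P₂ = (298 − 1×969/55) / 14 = 2203/110.

P₁ = 969/55, P₂ = 2203/110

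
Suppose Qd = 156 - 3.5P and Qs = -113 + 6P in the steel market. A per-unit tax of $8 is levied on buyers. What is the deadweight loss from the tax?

Pre-tax equilibrium: P* = 538/19, Q* = 1081/19.
Tax on buyers shifts demand to Qd = 156 − 3.5(P + 8) = 128 - 3.5P.
128 - 3.5P = -113 + 6P gives seller price Ps = 482/19; buyers pay Pb = 482/19 + 8 = 634/19.
New quantity: Q = 156 − 3.5(634/19) = 745/19.
DWL = ½ × 8 × (1081/19 − 745/19) = 1344/19.

Deadweight loss = 1344/19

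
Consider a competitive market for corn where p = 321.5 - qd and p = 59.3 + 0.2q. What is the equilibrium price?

p* = 103

Set the two price expressions equal: 321.5 - q = 59.3 + 0.2q.
262.2 = 1.2q, so q* = 218.5.
p* = 321.5 − (1)(218.5) = 103.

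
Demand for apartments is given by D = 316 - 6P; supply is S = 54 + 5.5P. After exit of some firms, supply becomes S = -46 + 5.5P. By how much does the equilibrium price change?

ΔP = 200/23

Original equilibrium: P* = 524/23, Q* = 4124/23.
New equilibrium: 316 - 6P = -46 + 5.5P, so 362 = 11.5P and P' = 724/23; Q' = 316 − 6(724/23) = 2924/23.
Change in price: 724/23 − 524/23 = 200/23.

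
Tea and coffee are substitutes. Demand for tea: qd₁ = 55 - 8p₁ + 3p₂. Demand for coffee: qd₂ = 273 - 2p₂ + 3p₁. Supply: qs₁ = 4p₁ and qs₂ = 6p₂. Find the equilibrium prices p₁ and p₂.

p₁ = 1259/87, p₂ = 1147/29

Market 1: 55 - 8p₁ + 3p₂ = 4p₁ → 12p₁ - 3p₂ = 55.
Market 2: 8p₂ - 3p₁ = 273.
Eliminating p₂: 8×(1) + 3×(2) gives 87p₁ = 1259, so p₁ = 1259/87.
Back-substitute into (2): p₂ = (273 + 3×1259/87) / 8 = 1147/29.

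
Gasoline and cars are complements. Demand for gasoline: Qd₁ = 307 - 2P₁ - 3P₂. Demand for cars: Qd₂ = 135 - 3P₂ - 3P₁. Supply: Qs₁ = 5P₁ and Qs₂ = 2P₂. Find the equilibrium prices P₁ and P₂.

P₁ = 565/13, P₂ = 12/13

Market 1: 307 - 2P₁ - 3P₂ = 5P₁ → 7P₁ + 3P₂ = 307.
Market 2: 5P₂ + 3P₁ = 135.
Eliminating P₂: 5×(1) − 3×(2) gives 26P₁ = 1130, so P₁ = 565/13.
Back-substitute into (2): P₂ = (135 − 3×565/13) / 5 = 12/13.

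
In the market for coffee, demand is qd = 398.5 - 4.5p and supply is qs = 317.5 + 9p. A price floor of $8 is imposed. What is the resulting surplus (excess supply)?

Equilibrium price would be p* = 6, so the floor at 8 binds.
At p = 8: qd = 362.5, qs = 389.5.
Surplus = 389.5 − 362.5 = 27.

Surplus = 27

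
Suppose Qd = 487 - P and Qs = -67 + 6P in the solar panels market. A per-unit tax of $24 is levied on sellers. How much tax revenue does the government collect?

Tax revenue = 65064/7

Pre-tax equilibrium: P* = 554/7, Q* = 2855/7.
Tax on sellers shifts supply to Qs = -67 + 6(P − 24) = -211 + 6P.
487 - P = -211 + 6P gives buyer price Pb = 698/7; sellers receive Ps = 698/7 − 24 = 530/7.
New quantity: Q = 487 − 1(698/7) = 2711/7.
Revenue = 24 × 2711/7 = 65064/7.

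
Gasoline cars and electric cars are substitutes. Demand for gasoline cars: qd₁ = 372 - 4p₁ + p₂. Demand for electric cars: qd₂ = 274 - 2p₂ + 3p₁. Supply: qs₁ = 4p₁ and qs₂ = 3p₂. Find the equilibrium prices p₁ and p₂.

p₁ = 2134/37, p₂ = 3308/37

Market 1: 372 - 4p₁ + p₂ = 4p₁ → 8p₁ - p₂ = 372.
Market 2: 5p₂ - 3p₁ = 274.
Eliminating p₂: 5×(1) + 1×(2) gives 37p₁ = 2134, so p₁ = 2134/37.
Back-substitute into (2): p₂ = (274 + 3×2134/37) / 5 = 3308/37.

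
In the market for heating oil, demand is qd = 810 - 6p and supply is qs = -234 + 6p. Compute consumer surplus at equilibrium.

Consumer surplus = 6912

Equilibrium: 810 - 6p = -234 + 6p gives p* = 87, q* = 288.
Demand choke price (qd = 0): p = 135.
CS = ½(135 − 87)(288) = 6912.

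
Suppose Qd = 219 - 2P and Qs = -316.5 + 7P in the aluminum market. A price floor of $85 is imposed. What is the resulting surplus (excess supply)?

Equilibrium price would be P* = 59.5, so the floor at 85 binds.
At P = 85: Qd = 49, Qs = 278.5.
Surplus = 278.5 − 49 = 229.5.

Surplus = 229.5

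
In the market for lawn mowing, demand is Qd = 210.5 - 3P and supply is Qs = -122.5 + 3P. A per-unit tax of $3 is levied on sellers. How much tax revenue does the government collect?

Tax revenue = 118.5

Pre-tax equilibrium: P* = 55.5, Q* = 44.
Tax on sellers shifts supply to Qs = -122.5 + 3(P − 3) = -131.5 + 3P.
210.5 - 3P = -131.5 + 3P gives buyer price Pb = 57; sellers receive Ps = 57 − 3 = 54.
New quantity: Q = 210.5 − 3(57) = 39.5.
Revenue = 3 × 39.5 = 118.5.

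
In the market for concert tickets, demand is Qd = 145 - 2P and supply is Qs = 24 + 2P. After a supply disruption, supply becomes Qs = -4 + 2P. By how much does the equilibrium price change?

Original equilibrium: P* = 30.25, Q* = 84.5.
New equilibrium: 145 - 2P = -4 + 2P, so 149 = 4P and P' = 37.25; Q' = 145 − 2(37.25) = 70.5.
Change in price: 37.25 − 30.25 = 7.

ΔP = 7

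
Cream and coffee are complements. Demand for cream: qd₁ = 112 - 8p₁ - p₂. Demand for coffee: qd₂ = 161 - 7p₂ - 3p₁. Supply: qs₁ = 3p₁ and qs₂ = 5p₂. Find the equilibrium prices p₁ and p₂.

Market 1: 112 - 8p₁ - p₂ = 3p₁ → 11p₁ + p₂ = 112.
Market 2: 12p₂ + 3p₁ = 161.
Eliminating p₂: 12×(1) − 1×(2) gives 129p₁ = 1183, so p₁ = 1183/129.
Back-substitute into (2): p₂ = (161 − 3×1183/129) / 12 = 1435/129.

p₁ = 1183/129, p₂ = 1435/129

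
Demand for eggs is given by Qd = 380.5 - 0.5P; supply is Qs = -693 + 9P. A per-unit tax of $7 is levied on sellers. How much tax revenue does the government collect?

Tax revenue = 42651/19

Pre-tax equilibrium: P* = 113, Q* = 324.
Tax on sellers shifts supply to Qs = -693 + 9(P − 7) = -756 + 9P.
380.5 - 0.5P = -756 + 9P gives buyer price Pb = 2273/19; sellers receive Ps = 2273/19 − 7 = 2140/19.
New quantity: Q = 380.5 − 0.5(2273/19) = 6093/19.
Revenue = 7 × 6093/19 = 42651/19.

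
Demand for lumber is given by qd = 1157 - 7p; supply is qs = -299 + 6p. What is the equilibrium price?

Set qd = qs: 1157 - 7p = -299 + 6p.
1456 = 13p, so p* = 112.
q* = 1157 − 7(112) = 373.

p* = 112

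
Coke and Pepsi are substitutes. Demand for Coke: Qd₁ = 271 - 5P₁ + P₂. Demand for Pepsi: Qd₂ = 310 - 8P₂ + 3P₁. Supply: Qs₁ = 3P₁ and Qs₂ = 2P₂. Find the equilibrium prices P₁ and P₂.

P₁ = 3020/77, P₂ = 3293/77

Market 1: 271 - 5P₁ + P₂ = 3P₁ → 8P₁ - P₂ = 271.
Market 2: 10P₂ - 3P₁ = 310.
Eliminating P₂: 10×(1) + 1×(2) gives 77P₁ = 3020, so P₁ = 3020/77.
Back-substitute into (2): P₂ = (310 + 3×3020/77) / 10 = 3293/77.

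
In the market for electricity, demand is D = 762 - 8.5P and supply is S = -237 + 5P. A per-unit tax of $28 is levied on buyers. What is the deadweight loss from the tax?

Deadweight loss = 33320/27

Pre-tax equilibrium: P* = 74, Q* = 133.
Tax on buyers shifts demand to D = 762 − 8.5(P + 28) = 524 - 8.5P.
524 - 8.5P = -237 + 5P gives seller price Ps = 1522/27; buyers pay Pb = 1522/27 + 28 = 2278/27.
New quantity: Q = 762 − 8.5(2278/27) = 1211/27.
DWL = ½ × 28 × (133 − 1211/27) = 33320/27.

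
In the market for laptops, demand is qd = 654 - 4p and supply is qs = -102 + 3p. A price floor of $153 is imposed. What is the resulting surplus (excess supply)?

Surplus = 315

Equilibrium price would be p* = 108, so the floor at 153 binds.
At p = 153: qd = 42, qs = 357.
Surplus = 357 − 42 = 315.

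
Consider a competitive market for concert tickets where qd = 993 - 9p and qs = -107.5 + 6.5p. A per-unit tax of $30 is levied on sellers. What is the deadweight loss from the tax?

Deadweight loss = 52650/31

Pre-tax equilibrium: p* = 71, q* = 354.
Tax on sellers shifts supply to qs = -107.5 + 6.5(p − 30) = -302.5 + 6.5p.
993 - 9p = -302.5 + 6.5p gives buyer price pb = 2591/31; sellers receive ps = 2591/31 − 30 = 1661/31.
New quantity: q = 993 − 9(2591/31) = 7464/31.
DWL = ½ × 30 × (354 − 7464/31) = 52650/31.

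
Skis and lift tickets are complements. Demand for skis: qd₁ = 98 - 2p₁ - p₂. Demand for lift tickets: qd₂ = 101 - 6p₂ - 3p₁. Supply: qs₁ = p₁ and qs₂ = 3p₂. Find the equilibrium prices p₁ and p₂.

Market 1: 98 - 2p₁ - p₂ = p₁ → 3p₁ + p₂ = 98.
Market 2: 9p₂ + 3p₁ = 101.
Eliminating p₂: 9×(1) − 1×(2) gives 24p₁ = 781, so p₁ = 781/24.
Back-substitute into (2): p₂ = (101 − 3×781/24) / 9 = 0.375.

p₁ = 781/24, p₂ = 0.375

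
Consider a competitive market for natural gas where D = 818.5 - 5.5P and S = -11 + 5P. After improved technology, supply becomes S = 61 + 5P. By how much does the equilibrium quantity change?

Original equilibrium: P* = 79, Q* = 384.
New equilibrium: 818.5 - 5.5P = 61 + 5P, so 757.5 = 10.5P and P' = 505/7; Q' = 818.5 − 5.5(505/7) = 2952/7.
Change in quantity: 2952/7 − 384 = 264/7.

ΔQ = 264/7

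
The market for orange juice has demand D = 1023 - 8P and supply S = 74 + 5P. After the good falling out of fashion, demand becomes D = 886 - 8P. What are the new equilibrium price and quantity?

Original equilibrium: P* = 73, Q* = 439.
New equilibrium: 886 - 8P = 74 + 5P, so 812 = 13P and P' = 812/13; Q' = 886 − 8(812/13) = 5022/13.

P' = 812/13, Q' = 5022/13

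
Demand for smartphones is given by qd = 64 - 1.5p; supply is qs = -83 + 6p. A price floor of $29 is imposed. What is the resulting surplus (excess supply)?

Surplus = 70.5

Equilibrium price would be p* = 19.6, so the floor at 29 binds.
At p = 29: qd = 20.5, qs = 91.
Surplus = 91 − 20.5 = 70.5.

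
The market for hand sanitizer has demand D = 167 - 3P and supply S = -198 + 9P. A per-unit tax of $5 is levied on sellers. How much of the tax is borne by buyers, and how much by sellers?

Pre-tax equilibrium: P* = 365/12, Q* = 75.75.
Tax on sellers shifts supply to S = -198 + 9(P − 5) = -243 + 9P.
167 - 3P = -243 + 9P gives buyer price Pb = 205/6; sellers receive Ps = 205/6 − 5 = 175/6.
New quantity: Q = 167 − 3(205/6) = 64.5.
Buyer burden = 205/6 − 365/12 = 3.75; seller burden = 365/12 − 175/6 = 1.25.

Buyers bear $3.75, sellers bear $1.25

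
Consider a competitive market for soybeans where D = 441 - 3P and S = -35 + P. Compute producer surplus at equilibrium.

Producer surplus = 3528

Equilibrium: 441 - 3P = -35 + P gives P* = 119, Q* = 84.
Supply starts at P = 35 (where S = 0).
PS = ½(119 − 35)(84) = 3528.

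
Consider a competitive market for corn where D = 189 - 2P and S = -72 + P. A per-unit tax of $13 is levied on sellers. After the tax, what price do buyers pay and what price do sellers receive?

Pre-tax equilibrium: P* = 87, Q* = 15.
Tax on sellers shifts supply to S = -72 + 1(P − 13) = -85 + P.
189 - 2P = -85 + P gives buyer price Pb = 274/3; sellers receive Ps = 274/3 − 13 = 235/3.
New quantity: Q = 189 − 2(274/3) = 19/3.

Buyers pay 274/3, sellers receive 235/3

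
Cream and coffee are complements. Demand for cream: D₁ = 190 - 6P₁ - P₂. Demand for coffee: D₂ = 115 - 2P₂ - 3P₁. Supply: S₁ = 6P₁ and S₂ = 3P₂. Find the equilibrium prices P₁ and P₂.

Market 1: 190 - 6P₁ - P₂ = 6P₁ → 12P₁ + P₂ = 190.
Market 2: 5P₂ + 3P₁ = 115.
Eliminating P₂: 5×(1) − 1×(2) gives 57P₁ = 835, so P₁ = 835/57.
Back-substitute into (2): P₂ = (115 − 3×835/57) / 5 = 270/19.

P₁ = 835/57, P₂ = 270/19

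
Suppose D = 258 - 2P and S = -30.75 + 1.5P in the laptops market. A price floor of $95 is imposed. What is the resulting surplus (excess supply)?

Equilibrium price would be P* = 82.5, so the floor at 95 binds.
At P = 95: D = 68, S = 111.75.
Surplus = 111.75 − 68 = 43.75.

Surplus = 43.75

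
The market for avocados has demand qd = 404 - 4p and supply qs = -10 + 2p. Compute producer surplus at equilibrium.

Producer surplus = 4096

Equilibrium: 404 - 4p = -10 + 2p gives p* = 69, q* = 128.
Supply starts at p = 5 (where qs = 0).
PS = ½(69 − 5)(128) = 4096.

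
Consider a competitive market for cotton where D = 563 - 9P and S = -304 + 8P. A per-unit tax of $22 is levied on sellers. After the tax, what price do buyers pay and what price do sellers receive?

Buyers pay 1043/17, sellers receive 669/17

Pre-tax equilibrium: P* = 51, Q* = 104.
Tax on sellers shifts supply to S = -304 + 8(P − 22) = -480 + 8P.
563 - 9P = -480 + 8P gives buyer price Pb = 1043/17; sellers receive Ps = 1043/17 − 22 = 669/17.
New quantity: Q = 563 − 9(1043/17) = 184/17.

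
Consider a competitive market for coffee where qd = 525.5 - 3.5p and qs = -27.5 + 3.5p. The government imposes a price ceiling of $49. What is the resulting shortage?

Equilibrium price would be p* = 79, so the ceiling at 49 binds.
At p = 49: qd = 525.5 − 3.5(49) = 354, qs = -27.5 + 3.5(49) = 144.
Shortage = 354 − 144 = 210.

Shortage = 210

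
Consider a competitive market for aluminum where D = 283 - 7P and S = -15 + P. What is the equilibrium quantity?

Set D = S: 283 - 7P = -15 + P.
298 = 8P, so P* = 37.25.
Q* = 283 − 7(37.25) = 22.25.

Q* = 22.25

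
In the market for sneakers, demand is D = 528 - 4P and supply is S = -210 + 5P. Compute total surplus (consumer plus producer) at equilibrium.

Total surplus = 9000

Equilibrium: 528 - 4P = -210 + 5P gives P* = 82, Q* = 200.
Demand choke price: P = 132; supply starts at P = 42.
CS = ½(132 − 82)(200) = 5000; PS = ½(82 − 42)(200) = 4000.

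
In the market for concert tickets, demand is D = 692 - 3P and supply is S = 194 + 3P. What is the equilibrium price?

Set D = S: 692 - 3P = 194 + 3P.
498 = 6P, so P* = 83.
Q* = 692 − 3(83) = 443.

P* = 83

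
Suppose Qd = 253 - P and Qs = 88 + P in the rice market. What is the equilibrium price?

P* = 82.5

Set Qd = Qs: 253 - P = 88 + P.
165 = 2P, so P* = 82.5.
Q* = 253 − 1(82.5) = 170.5.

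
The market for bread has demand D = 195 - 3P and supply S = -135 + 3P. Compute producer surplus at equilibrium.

Producer surplus = 150

Equilibrium: 195 - 3P = -135 + 3P gives P* = 55, Q* = 30.
Supply starts at P = 45 (where S = 0).
PS = ½(55 − 45)(30) = 150.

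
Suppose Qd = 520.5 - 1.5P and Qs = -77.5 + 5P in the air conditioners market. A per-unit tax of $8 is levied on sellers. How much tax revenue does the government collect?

Pre-tax equilibrium: P* = 92, Q* = 382.5.
Tax on sellers shifts supply to Qs = -77.5 + 5(P − 8) = -117.5 + 5P.
520.5 - 1.5P = -117.5 + 5P gives buyer price Pb = 1276/13; sellers receive Ps = 1276/13 − 8 = 1172/13.
New quantity: Q = 520.5 − 1.5(1276/13) = 9705/26.
Revenue = 8 × 9705/26 = 38820/13.

Tax revenue = 38820/13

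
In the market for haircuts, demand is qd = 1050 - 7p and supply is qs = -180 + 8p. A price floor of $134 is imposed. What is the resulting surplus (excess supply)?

Equilibrium price would be p* = 82, so the floor at 134 binds.
At p = 134: qd = 112, qs = 892.
Surplus = 892 − 112 = 780.

Surplus = 780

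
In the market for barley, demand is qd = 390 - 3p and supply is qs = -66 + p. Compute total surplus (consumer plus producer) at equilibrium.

Total surplus = 1536

Equilibrium: 390 - 3p = -66 + p gives p* = 114, q* = 48.
Demand choke price: p = 130; supply starts at p = 66.
CS = ½(130 − 114)(48) = 384; PS = ½(114 − 66)(48) = 1152.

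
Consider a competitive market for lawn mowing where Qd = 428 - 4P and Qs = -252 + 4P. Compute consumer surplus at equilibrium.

Equilibrium: 428 - 4P = -252 + 4P gives P* = 85, Q* = 88.
Demand choke price (Qd = 0): P = 107.
CS = ½(107 − 85)(88) = 968.

Consumer surplus = 968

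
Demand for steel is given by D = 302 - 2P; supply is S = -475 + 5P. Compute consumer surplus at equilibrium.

Consumer surplus = 1600

Equilibrium: 302 - 2P = -475 + 5P gives P* = 111, Q* = 80.
Demand choke price (D = 0): P = 151.
CS = ½(151 − 111)(80) = 1600.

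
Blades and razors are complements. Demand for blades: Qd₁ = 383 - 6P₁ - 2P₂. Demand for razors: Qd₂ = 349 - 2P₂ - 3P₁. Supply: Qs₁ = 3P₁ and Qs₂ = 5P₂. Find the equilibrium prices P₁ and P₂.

Market 1: 383 - 6P₁ - 2P₂ = 3P₁ → 9P₁ + 2P₂ = 383.
Market 2: 7P₂ + 3P₁ = 349.
Eliminating P₂: 7×(1) − 2×(2) gives 57P₁ = 1983, so P₁ = 661/19.
Back-substitute into (2): P₂ = (349 − 3×661/19) / 7 = 664/19.

P₁ = 661/19, P₂ = 664/19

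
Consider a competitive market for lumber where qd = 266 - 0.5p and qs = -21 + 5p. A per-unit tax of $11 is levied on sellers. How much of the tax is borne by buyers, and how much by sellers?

Buyers bear $10, sellers bear $1

Pre-tax equilibrium: p* = 574/11, q* = 2639/11.
Tax on sellers shifts supply to qs = -21 + 5(p − 11) = -76 + 5p.
266 - 0.5p = -76 + 5p gives buyer price pb = 684/11; sellers receive ps = 684/11 − 11 = 563/11.
New quantity: q = 266 − 0.5(684/11) = 2584/11.
Buyer burden = 684/11 − 574/11 = 10; seller burden = 574/11 − 563/11 = 1.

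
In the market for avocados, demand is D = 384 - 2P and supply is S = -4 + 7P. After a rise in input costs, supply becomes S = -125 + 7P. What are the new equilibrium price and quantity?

P' = 509/9, Q' = 2438/9

Original equilibrium: P* = 388/9, Q* = 2680/9.
New equilibrium: 384 - 2P = -125 + 7P, so 509 = 9P and P' = 509/9; Q' = 384 − 2(509/9) = 2438/9.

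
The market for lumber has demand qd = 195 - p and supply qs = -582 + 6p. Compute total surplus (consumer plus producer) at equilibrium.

Total surplus = 4116

Equilibrium: 195 - p = -582 + 6p gives p* = 111, q* = 84.
Demand choke price: p = 195; supply starts at p = 97.
CS = ½(195 − 111)(84) = 3528; PS = ½(111 − 97)(84) = 588.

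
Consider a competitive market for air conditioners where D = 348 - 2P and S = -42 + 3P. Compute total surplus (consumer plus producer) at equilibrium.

Total surplus = 15360

Equilibrium: 348 - 2P = -42 + 3P gives P* = 78, Q* = 192.
Demand choke price: P = 174; supply starts at P = 14.
CS = ½(174 − 78)(192) = 9216; PS = ½(78 − 14)(192) = 6144.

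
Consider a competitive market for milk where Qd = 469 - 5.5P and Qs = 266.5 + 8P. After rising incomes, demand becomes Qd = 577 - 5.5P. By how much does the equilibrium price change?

Original equilibrium: P* = 15, Q* = 386.5.
New equilibrium: 577 - 5.5P = 266.5 + 8P, so 310.5 = 13.5P and P' = 23; Q' = 577 − 5.5(23) = 450.5.
Change in price: 23 − 15 = 8.

ΔP = 8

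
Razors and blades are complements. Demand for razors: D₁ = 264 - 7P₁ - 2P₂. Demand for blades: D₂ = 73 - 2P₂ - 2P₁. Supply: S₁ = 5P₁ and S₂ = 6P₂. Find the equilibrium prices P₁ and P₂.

Market 1: 264 - 7P₁ - 2P₂ = 5P₁ → 12P₁ + 2P₂ = 264.
Market 2: 8P₂ + 2P₁ = 73.
Eliminating P₂: 8×(1) − 2×(2) gives 92P₁ = 1966, so P₁ = 983/46.
Back-substitute into (2): P₂ = (73 − 2×983/46) / 8 = 87/23.

P₁ = 983/46, P₂ = 87/23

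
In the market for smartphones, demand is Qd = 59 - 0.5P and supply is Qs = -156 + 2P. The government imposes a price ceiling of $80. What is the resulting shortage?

Equilibrium price would be P* = 86, so the ceiling at 80 binds.
At P = 80: Qd = 59 − 0.5(80) = 19, Qs = -156 + 2(80) = 4.
Shortage = 19 − 4 = 15.

Shortage = 15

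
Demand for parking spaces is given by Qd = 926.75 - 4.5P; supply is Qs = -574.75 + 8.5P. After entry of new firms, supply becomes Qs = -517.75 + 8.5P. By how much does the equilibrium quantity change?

ΔQ = 513/26

Original equilibrium: P* = 115.5, Q* = 407.
New equilibrium: 926.75 - 4.5P = -517.75 + 8.5P, so 1444.5 = 13P and P' = 2889/26; Q' = 926.75 − 4.5(2889/26) = 11095/26.
Change in quantity: 11095/26 − 407 = 513/26.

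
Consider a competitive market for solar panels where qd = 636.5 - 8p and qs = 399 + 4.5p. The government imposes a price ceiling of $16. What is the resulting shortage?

Shortage = 37.5

Equilibrium price would be p* = 19, so the ceiling at 16 binds.
At p = 16: qd = 636.5 − 8(16) = 508.5, qs = 399 + 4.5(16) = 471.
Shortage = 508.5 − 471 = 37.5.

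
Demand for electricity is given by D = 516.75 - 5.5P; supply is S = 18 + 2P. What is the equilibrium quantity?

Q* = 151

Set D = S: 516.75 - 5.5P = 18 + 2P.
498.75 = 7.5P, so P* = 66.5.
Q* = 516.75 − 5.5(66.5) = 151.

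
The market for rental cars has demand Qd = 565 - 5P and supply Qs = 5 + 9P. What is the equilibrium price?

P* = 40

Set Qd = Qs: 565 - 5P = 5 + 9P.
560 = 14P, so P* = 40.
Q* = 565 − 5(40) = 365.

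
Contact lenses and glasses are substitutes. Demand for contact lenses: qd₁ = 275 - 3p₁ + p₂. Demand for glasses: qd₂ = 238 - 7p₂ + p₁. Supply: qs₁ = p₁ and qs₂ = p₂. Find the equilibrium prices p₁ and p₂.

Market 1: 275 - 3p₁ + p₂ = p₁ → 4p₁ - p₂ = 275.
Market 2: 8p₂ - p₁ = 238.
Eliminating p₂: 8×(1) + 1×(2) gives 31p₁ = 2438, so p₁ = 2438/31.
Back-substitute into (2): p₂ = (238 + 1×2438/31) / 8 = 1227/31.

p₁ = 2438/31, p₂ = 1227/31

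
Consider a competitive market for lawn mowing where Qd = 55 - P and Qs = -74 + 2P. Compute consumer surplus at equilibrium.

Equilibrium: 55 - P = -74 + 2P gives P* = 43, Q* = 12.
Demand choke price (Qd = 0): P = 55.
CS = ½(55 − 43)(12) = 72.

Consumer surplus = 72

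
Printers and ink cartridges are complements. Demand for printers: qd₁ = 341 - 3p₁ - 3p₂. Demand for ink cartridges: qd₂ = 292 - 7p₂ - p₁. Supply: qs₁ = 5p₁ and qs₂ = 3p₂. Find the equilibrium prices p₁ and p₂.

p₁ = 362/11, p₂ = 285/11

Market 1: 341 - 3p₁ - 3p₂ = 5p₁ → 8p₁ + 3p₂ = 341.
Market 2: 10p₂ + p₁ = 292.
Eliminating p₂: 10×(1) − 3×(2) gives 77p₁ = 2534, so p₁ = 362/11.
Back-substitute into (2): p₂ = (292 − 1×362/11) / 10 = 285/11.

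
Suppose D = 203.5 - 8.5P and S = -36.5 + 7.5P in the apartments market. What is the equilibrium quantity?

Q* = 76

Set D = S: 203.5 - 8.5P = -36.5 + 7.5P.
240 = 16P, so P* = 15.
Q* = 203.5 − 8.5(15) = 76.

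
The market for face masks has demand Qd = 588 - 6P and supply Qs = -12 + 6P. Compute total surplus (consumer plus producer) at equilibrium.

Total surplus = 13824

Equilibrium: 588 - 6P = -12 + 6P gives P* = 50, Q* = 288.
Demand choke price: P = 98; supply starts at P = 2.
CS = ½(98 − 50)(288) = 6912; PS = ½(50 − 2)(288) = 6912.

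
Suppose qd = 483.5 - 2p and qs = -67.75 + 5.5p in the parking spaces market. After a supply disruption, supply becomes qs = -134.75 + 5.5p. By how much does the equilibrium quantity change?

Δq = -268/15

Original equilibrium: p* = 73.5, q* = 336.5.
New equilibrium: 483.5 - 2p = -134.75 + 5.5p, so 618.25 = 7.5p and p' = 2473/30; q' = 483.5 − 2(2473/30) = 9559/30.
Change in quantity: 9559/30 − 336.5 = -268/15.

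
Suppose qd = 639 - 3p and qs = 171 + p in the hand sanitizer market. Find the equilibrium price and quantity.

Set qd = qs: 639 - 3p = 171 + p.
468 = 4p, so p* = 117.
q* = 639 − 3(117) = 288.

p* = 117, q* = 288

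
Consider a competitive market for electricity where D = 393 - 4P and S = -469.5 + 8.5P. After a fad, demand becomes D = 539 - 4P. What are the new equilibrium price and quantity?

Original equilibrium: P* = 69, Q* = 117.
New equilibrium: 539 - 4P = -469.5 + 8.5P, so 1008.5 = 12.5P and P' = 80.68; Q' = 539 − 4(80.68) = 216.28.

P' = 80.68, Q' = 216.28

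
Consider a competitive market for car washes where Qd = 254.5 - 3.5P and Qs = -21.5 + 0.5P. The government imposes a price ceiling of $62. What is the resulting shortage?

Equilibrium price would be P* = 69, so the ceiling at 62 binds.
At P = 62: Qd = 254.5 − 3.5(62) = 37.5, Qs = -21.5 + 0.5(62) = 9.5.
Shortage = 37.5 − 9.5 = 28.

Shortage = 28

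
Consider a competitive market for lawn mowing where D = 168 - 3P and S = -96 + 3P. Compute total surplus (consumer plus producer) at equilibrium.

Equilibrium: 168 - 3P = -96 + 3P gives P* = 44, Q* = 36.
Demand choke price: P = 56; supply starts at P = 32.
CS = ½(56 − 44)(36) = 216; PS = ½(44 − 32)(36) = 216.

Total surplus = 432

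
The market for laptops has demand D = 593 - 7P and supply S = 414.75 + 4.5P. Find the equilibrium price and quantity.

P* = 15.5, Q* = 484.5

Set D = S: 593 - 7P = 414.75 + 4.5P.
178.25 = 11.5P, so P* = 15.5.
Q* = 593 − 7(15.5) = 484.5.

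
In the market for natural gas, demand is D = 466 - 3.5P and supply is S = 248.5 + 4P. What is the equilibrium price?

P* = 29

Set D = S: 466 - 3.5P = 248.5 + 4P.
217.5 = 7.5P, so P* = 29.
Q* = 466 − 3.5(29) = 364.5.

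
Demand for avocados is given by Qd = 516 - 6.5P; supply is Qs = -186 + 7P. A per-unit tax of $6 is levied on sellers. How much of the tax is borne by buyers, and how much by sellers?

Pre-tax equilibrium: P* = 52, Q* = 178.
Tax on sellers shifts supply to Qs = -186 + 7(P − 6) = -228 + 7P.
516 - 6.5P = -228 + 7P gives buyer price Pb = 496/9; sellers receive Ps = 496/9 − 6 = 442/9.
New quantity: Q = 516 − 6.5(496/9) = 1420/9.
Buyer burden = 496/9 − 52 = 28/9; seller burden = 52 − 442/9 = 26/9.

Buyers bear 28/9, sellers bear 26/9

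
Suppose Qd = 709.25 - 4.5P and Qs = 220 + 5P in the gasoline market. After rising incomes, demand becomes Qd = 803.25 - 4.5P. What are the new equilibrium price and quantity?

P' = 2333/38, Q' = 20025/38

Original equilibrium: P* = 51.5, Q* = 477.5.
New equilibrium: 803.25 - 4.5P = 220 + 5P, so 583.25 = 9.5P and P' = 2333/38; Q' = 803.25 − 4.5(2333/38) = 20025/38.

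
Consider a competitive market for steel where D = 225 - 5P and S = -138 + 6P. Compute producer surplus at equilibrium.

Producer surplus = 300

Equilibrium: 225 - 5P = -138 + 6P gives P* = 33, Q* = 60.
Supply starts at P = 23 (where S = 0).
PS = ½(33 − 23)(60) = 300.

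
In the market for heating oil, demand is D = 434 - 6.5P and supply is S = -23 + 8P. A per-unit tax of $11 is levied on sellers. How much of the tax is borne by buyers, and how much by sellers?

Pre-tax equilibrium: P* = 914/29, Q* = 6645/29.
Tax on sellers shifts supply to S = -23 + 8(P − 11) = -111 + 8P.
434 - 6.5P = -111 + 8P gives buyer price Pb = 1090/29; sellers receive Ps = 1090/29 − 11 = 771/29.
New quantity: Q = 434 − 6.5(1090/29) = 5501/29.
Buyer burden = 1090/29 − 914/29 = 176/29; seller burden = 914/29 − 771/29 = 143/29.

Buyers bear 176/29, sellers bear 143/29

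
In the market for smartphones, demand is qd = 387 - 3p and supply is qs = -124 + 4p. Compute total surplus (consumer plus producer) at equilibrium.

Total surplus = 8232

Equilibrium: 387 - 3p = -124 + 4p gives p* = 73, q* = 168.
Demand choke price: p = 129; supply starts at p = 31.
CS = ½(129 − 73)(168) = 4704; PS = ½(73 − 31)(168) = 3528.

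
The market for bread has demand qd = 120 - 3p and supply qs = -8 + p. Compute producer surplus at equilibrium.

Producer surplus = 288

Equilibrium: 120 - 3p = -8 + p gives p* = 32, q* = 24.
Supply starts at p = 8 (where qs = 0).
PS = ½(32 − 8)(24) = 288.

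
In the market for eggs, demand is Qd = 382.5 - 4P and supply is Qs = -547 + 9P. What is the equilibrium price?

P* = 71.5

Set Qd = Qs: 382.5 - 4P = -547 + 9P.
929.5 = 13P, so P* = 71.5.
Q* = 382.5 − 4(71.5) = 96.5.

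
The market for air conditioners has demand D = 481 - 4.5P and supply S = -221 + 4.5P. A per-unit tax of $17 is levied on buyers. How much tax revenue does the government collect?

Pre-tax equilibrium: P* = 78, Q* = 130.
Tax on buyers shifts demand to D = 481 − 4.5(P + 17) = 404.5 - 4.5P.
404.5 - 4.5P = -221 + 4.5P gives seller price Ps = 69.5; buyers pay Pb = 69.5 + 17 = 86.5.
New quantity: Q = 481 − 4.5(86.5) = 91.75.
Revenue = 17 × 91.75 = 1559.75.

Tax revenue = 1559.75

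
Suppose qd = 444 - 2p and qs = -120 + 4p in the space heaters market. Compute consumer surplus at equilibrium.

Equilibrium: 444 - 2p = -120 + 4p gives p* = 94, q* = 256.
Demand choke price (qd = 0): p = 222.
CS = ½(222 − 94)(256) = 16384.

Consumer surplus = 16384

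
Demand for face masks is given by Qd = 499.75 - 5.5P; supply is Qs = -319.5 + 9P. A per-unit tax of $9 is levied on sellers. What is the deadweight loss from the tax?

Pre-tax equilibrium: P* = 56.5, Q* = 189.
Tax on sellers shifts supply to Qs = -319.5 + 9(P − 9) = -400.5 + 9P.
499.75 - 5.5P = -400.5 + 9P gives buyer price Pb = 3601/58; sellers receive Ps = 3601/58 − 9 = 3079/58.
New quantity: Q = 499.75 − 5.5(3601/58) = 4590/29.
DWL = ½ × 9 × (189 − 4590/29) = 8019/58.

Deadweight loss = 8019/58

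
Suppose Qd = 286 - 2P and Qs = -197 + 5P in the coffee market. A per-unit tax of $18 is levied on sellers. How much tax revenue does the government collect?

Pre-tax equilibrium: P* = 69, Q* = 148.
Tax on sellers shifts supply to Qs = -197 + 5(P − 18) = -287 + 5P.
286 - 2P = -287 + 5P gives buyer price Pb = 573/7; sellers receive Ps = 573/7 − 18 = 447/7.
New quantity: Q = 286 − 2(573/7) = 856/7.
Revenue = 18 × 856/7 = 15408/7.

Tax revenue = 15408/7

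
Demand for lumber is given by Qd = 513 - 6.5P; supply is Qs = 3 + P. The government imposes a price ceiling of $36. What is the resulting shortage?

Shortage = 240

Equilibrium price would be P* = 68, so the ceiling at 36 binds.
At P = 36: Qd = 513 − 6.5(36) = 279, Qs = 3 + 1(36) = 39.
Shortage = 279 − 39 = 240.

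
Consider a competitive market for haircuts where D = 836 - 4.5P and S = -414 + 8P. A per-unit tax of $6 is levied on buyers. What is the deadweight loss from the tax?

Deadweight loss = 51.84

Pre-tax equilibrium: P* = 100, Q* = 386.
Tax on buyers shifts demand to D = 836 − 4.5(P + 6) = 809 - 4.5P.
809 - 4.5P = -414 + 8P gives seller price Ps = 97.84; buyers pay Pb = 97.84 + 6 = 103.84.
New quantity: Q = 836 − 4.5(103.84) = 368.72.
DWL = ½ × 6 × (386 − 368.72) = 51.84.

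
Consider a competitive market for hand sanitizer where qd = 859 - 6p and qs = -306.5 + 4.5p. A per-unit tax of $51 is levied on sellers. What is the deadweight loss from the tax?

Pre-tax equilibrium: p* = 111, q* = 193.
Tax on sellers shifts supply to qs = -306.5 + 4.5(p − 51) = -536 + 4.5p.
859 - 6p = -536 + 4.5p gives buyer price pb = 930/7; sellers receive ps = 930/7 − 51 = 573/7.
New quantity: q = 859 − 6(930/7) = 433/7.
DWL = ½ × 51 × (193 − 433/7) = 23409/7.

Deadweight loss = 23409/7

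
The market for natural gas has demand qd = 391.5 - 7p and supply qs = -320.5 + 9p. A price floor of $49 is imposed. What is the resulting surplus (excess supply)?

Surplus = 72

Equilibrium price would be p* = 44.5, so the floor at 49 binds.
At p = 49: qd = 48.5, qs = 120.5.
Surplus = 120.5 − 48.5 = 72.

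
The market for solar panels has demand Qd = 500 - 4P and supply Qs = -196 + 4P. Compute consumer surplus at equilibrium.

Consumer surplus = 2888

Equilibrium: 500 - 4P = -196 + 4P gives P* = 87, Q* = 152.
Demand choke price (Qd = 0): P = 125.
CS = ½(125 − 87)(152) = 2888.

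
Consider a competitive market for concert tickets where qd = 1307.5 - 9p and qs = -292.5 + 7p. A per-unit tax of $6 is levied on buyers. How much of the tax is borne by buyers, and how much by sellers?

Pre-tax equilibrium: p* = 100, q* = 407.5.
Tax on buyers shifts demand to qd = 1307.5 − 9(p + 6) = 1253.5 - 9p.
1253.5 - 9p = -292.5 + 7p gives seller price ps = 96.625; buyers pay pb = 96.625 + 6 = 102.625.
New quantity: q = 1307.5 − 9(102.625) = 383.875.
Buyer burden = 102.625 − 100 = 2.625; seller burden = 100 − 96.625 = 3.375.

Buyers bear $2.625, sellers bear $3.375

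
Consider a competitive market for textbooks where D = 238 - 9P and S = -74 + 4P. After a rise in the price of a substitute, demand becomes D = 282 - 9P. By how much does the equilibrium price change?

ΔP = 44/13

Original equilibrium: P* = 24, Q* = 22.
New equilibrium: 282 - 9P = -74 + 4P, so 356 = 13P and P' = 356/13; Q' = 282 − 9(356/13) = 462/13.
Change in price: 356/13 − 24 = 44/13.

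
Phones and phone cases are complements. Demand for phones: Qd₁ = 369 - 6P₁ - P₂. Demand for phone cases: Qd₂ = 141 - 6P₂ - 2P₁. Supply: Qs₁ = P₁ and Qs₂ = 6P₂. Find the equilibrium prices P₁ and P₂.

Market 1: 369 - 6P₁ - P₂ = P₁ → 7P₁ + P₂ = 369.
Market 2: 12P₂ + 2P₁ = 141.
Eliminating P₂: 12×(1) − 1×(2) gives 82P₁ = 4287, so P₁ = 4287/82.
Back-substitute into (2): P₂ = (141 − 2×4287/82) / 12 = 249/82.

P₁ = 4287/82, P₂ = 249/82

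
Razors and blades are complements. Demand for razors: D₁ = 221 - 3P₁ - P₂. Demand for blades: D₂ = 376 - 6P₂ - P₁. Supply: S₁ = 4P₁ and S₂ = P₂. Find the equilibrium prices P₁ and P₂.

P₁ = 1171/48, P₂ = 2411/48

Market 1: 221 - 3P₁ - P₂ = 4P₁ → 7P₁ + P₂ = 221.
Market 2: 7P₂ + P₁ = 376.
Eliminating P₂: 7×(1) − 1×(2) gives 48P₁ = 1171, so P₁ = 1171/48.
Back-substitute into (2): P₂ = (376 − 1×1171/48) / 7 = 2411/48.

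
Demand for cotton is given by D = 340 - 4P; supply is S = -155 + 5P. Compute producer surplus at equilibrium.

Producer surplus = 1440

Equilibrium: 340 - 4P = -155 + 5P gives P* = 55, Q* = 120.
Supply starts at P = 31 (where S = 0).
PS = ½(55 − 31)(120) = 1440.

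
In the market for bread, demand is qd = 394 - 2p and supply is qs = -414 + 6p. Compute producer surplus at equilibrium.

Producer surplus = 3072

Equilibrium: 394 - 2p = -414 + 6p gives p* = 101, q* = 192.
Supply starts at p = 69 (where qs = 0).
PS = ½(101 − 69)(192) = 3072.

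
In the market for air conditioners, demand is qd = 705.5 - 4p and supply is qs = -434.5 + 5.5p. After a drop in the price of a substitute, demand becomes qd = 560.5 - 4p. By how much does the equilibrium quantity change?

Original equilibrium: p* = 120, q* = 225.5.
New equilibrium: 560.5 - 4p = -434.5 + 5.5p, so 995 = 9.5p and p' = 1990/19; q' = 560.5 − 4(1990/19) = 5379/38.
Change in quantity: 5379/38 − 225.5 = -1595/19.

Δq = -1595/19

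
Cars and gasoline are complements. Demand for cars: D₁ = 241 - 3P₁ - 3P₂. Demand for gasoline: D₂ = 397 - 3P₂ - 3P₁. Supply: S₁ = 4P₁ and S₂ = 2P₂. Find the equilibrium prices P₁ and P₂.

P₁ = 7/13, P₂ = 1028/13

Market 1: 241 - 3P₁ - 3P₂ = 4P₁ → 7P₁ + 3P₂ = 241.
Market 2: 5P₂ + 3P₁ = 397.
Eliminating P₂: 5×(1) − 3×(2) gives 26P₁ = 14, so P₁ = 7/13.
Back-substitute into (2): P₂ = (397 − 3×7/13) / 5 = 1028/13.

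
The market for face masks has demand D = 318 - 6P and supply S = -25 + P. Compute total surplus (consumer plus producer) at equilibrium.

Total surplus = 336

Equilibrium: 318 - 6P = -25 + P gives P* = 49, Q* = 24.
Demand choke price: P = 53; supply starts at P = 25.
CS = ½(53 − 49)(24) = 48; PS = ½(49 − 25)(24) = 288.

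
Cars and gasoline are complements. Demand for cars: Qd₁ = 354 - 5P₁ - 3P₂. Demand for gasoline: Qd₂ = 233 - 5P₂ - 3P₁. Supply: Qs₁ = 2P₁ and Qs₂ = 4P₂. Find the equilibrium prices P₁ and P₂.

P₁ = 829/18, P₂ = 569/54

Market 1: 354 - 5P₁ - 3P₂ = 2P₁ → 7P₁ + 3P₂ = 354.
Market 2: 9P₂ + 3P₁ = 233.
Eliminating P₂: 9×(1) − 3×(2) gives 54P₁ = 2487, so P₁ = 829/18.
Back-substitute into (2): P₂ = (233 − 3×829/18) / 9 = 569/54.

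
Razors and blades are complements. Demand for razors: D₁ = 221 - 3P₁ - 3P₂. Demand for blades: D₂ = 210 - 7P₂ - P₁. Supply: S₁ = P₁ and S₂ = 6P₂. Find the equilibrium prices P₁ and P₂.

P₁ = 2243/49, P₂ = 619/49

Market 1: 221 - 3P₁ - 3P₂ = P₁ → 4P₁ + 3P₂ = 221.
Market 2: 13P₂ + P₁ = 210.
Eliminating P₂: 13×(1) − 3×(2) gives 49P₁ = 2243, so P₁ = 2243/49.
Back-substitute into (2): P₂ = (210 − 1×2243/49) / 13 = 619/49.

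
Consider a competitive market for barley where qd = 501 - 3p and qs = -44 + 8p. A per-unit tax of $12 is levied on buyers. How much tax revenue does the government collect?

Tax revenue = 43056/11

Pre-tax equilibrium: p* = 545/11, q* = 3876/11.
Tax on buyers shifts demand to qd = 501 − 3(p + 12) = 465 - 3p.
465 - 3p = -44 + 8p gives seller price ps = 509/11; buyers pay pb = 509/11 + 12 = 641/11.
New quantity: q = 501 − 3(641/11) = 3588/11.
Revenue = 12 × 3588/11 = 43056/11.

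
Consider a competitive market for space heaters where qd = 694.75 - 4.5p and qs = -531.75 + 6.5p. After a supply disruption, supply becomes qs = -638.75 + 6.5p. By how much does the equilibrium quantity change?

Original equilibrium: p* = 111.5, q* = 193.
New equilibrium: 694.75 - 4.5p = -638.75 + 6.5p, so 1333.5 = 11p and p' = 2667/22; q' = 694.75 − 4.5(2667/22) = 3283/22.
Change in quantity: 3283/22 − 193 = -963/22.

Δq = -963/22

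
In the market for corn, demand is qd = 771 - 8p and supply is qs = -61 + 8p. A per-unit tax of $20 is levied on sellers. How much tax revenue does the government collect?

Pre-tax equilibrium: p* = 52, q* = 355.
Tax on sellers shifts supply to qs = -61 + 8(p − 20) = -221 + 8p.
771 - 8p = -221 + 8p gives buyer price pb = 62; sellers receive ps = 62 − 20 = 42.
New quantity: q = 771 − 8(62) = 275.
Revenue = 20 × 275 = 5500.

Tax revenue = 5500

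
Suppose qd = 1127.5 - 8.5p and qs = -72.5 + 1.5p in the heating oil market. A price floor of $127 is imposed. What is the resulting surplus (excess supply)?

Surplus = 70

Equilibrium price would be p* = 120, so the floor at 127 binds.
At p = 127: qd = 48, qs = 118.
Surplus = 118 − 48 = 70.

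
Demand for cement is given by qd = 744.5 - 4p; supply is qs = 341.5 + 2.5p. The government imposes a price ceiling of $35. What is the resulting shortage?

Shortage = 175.5

Equilibrium price would be p* = 62, so the ceiling at 35 binds.
At p = 35: qd = 744.5 − 4(35) = 604.5, qs = 341.5 + 2.5(35) = 429.
Shortage = 604.5 − 429 = 175.5.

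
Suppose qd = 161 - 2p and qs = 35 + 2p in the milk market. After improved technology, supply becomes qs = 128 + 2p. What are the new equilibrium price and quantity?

Original equilibrium: p* = 31.5, q* = 98.
New equilibrium: 161 - 2p = 128 + 2p, so 33 = 4p and p' = 8.25; q' = 161 − 2(8.25) = 144.5.

p' = 8.25, q' = 144.5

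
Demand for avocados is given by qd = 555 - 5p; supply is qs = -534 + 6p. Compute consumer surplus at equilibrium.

Equilibrium: 555 - 5p = -534 + 6p gives p* = 99, q* = 60.
Demand choke price (qd = 0): p = 111.
CS = ½(111 − 99)(60) = 360.

Consumer surplus = 360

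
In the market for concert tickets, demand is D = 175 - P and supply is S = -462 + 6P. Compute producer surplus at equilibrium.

Equilibrium: 175 - P = -462 + 6P gives P* = 91, Q* = 84.
Supply starts at P = 77 (where S = 0).
PS = ½(91 − 77)(84) = 588.

Producer surplus = 588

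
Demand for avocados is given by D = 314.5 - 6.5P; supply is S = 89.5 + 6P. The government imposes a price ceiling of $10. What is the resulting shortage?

Equilibrium price would be P* = 18, so the ceiling at 10 binds.
At P = 10: D = 314.5 − 6.5(10) = 249.5, S = 89.5 + 6(10) = 149.5.
Shortage = 249.5 − 149.5 = 100.

Shortage = 100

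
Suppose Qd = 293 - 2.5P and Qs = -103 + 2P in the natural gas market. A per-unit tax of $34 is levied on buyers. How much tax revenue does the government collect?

Pre-tax equilibrium: P* = 88, Q* = 73.
Tax on buyers shifts demand to Qd = 293 − 2.5(P + 34) = 208 - 2.5P.
208 - 2.5P = -103 + 2P gives seller price Ps = 622/9; buyers pay Pb = 622/9 + 34 = 928/9.
New quantity: Q = 293 − 2.5(928/9) = 317/9.
Revenue = 34 × 317/9 = 10778/9.

Tax revenue = 10778/9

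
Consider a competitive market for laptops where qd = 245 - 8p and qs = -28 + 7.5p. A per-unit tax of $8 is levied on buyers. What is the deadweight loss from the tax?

Deadweight loss = 3840/31

Pre-tax equilibrium: p* = 546/31, q* = 3227/31.
Tax on buyers shifts demand to qd = 245 − 8(p + 8) = 181 - 8p.
181 - 8p = -28 + 7.5p gives seller price ps = 418/31; buyers pay pb = 418/31 + 8 = 666/31.
New quantity: q = 245 − 8(666/31) = 2267/31.
DWL = ½ × 8 × (3227/31 − 2267/31) = 3840/31.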